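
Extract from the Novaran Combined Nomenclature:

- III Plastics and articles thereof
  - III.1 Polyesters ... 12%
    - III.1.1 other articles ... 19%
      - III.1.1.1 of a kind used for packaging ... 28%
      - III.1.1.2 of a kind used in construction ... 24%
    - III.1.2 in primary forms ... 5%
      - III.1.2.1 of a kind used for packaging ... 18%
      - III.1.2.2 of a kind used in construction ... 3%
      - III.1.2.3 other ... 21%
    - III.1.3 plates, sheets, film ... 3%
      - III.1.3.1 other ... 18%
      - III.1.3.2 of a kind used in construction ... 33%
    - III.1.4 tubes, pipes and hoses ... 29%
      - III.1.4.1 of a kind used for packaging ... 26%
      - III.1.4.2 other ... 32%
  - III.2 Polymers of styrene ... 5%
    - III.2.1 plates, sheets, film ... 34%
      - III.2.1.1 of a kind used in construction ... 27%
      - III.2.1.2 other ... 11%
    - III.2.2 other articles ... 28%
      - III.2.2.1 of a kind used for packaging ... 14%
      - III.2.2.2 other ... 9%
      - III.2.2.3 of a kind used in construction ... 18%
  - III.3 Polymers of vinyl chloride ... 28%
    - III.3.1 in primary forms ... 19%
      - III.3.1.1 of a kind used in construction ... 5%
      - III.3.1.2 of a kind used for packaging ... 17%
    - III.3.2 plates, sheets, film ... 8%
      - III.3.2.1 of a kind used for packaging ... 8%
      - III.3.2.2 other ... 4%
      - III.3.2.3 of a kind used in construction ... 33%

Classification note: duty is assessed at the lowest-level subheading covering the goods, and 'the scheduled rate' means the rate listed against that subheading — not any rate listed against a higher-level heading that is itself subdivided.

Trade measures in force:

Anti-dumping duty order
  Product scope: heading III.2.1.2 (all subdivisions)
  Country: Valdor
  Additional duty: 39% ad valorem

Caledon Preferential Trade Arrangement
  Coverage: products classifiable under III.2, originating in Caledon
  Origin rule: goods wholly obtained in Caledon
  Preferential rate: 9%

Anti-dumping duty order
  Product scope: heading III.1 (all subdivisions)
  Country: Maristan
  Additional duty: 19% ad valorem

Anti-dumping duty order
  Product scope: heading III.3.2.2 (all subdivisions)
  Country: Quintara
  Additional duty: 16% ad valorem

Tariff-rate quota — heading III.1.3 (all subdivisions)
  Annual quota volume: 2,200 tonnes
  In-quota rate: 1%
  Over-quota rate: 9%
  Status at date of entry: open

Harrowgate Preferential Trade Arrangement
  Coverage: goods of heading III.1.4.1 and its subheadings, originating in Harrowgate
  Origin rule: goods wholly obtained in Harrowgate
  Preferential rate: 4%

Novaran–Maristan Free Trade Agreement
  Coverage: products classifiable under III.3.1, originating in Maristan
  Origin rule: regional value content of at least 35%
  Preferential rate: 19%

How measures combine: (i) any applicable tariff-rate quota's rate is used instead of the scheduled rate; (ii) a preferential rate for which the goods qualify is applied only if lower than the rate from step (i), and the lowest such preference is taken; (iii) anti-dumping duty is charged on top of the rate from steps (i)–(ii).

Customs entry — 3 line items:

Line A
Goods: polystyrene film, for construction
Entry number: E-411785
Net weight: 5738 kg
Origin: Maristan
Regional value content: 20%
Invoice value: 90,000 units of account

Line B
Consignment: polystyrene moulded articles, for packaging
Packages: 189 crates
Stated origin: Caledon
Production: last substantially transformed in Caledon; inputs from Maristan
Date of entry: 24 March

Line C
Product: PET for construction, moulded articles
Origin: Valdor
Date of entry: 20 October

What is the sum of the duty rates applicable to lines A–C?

Line A: polystyrene → III.2; film → III.2.1; for construction → III.2.1.1. Scheduled 27%. Maristan agreement on III.3.1: III.2.1.1 not covered. → 27%.
Line B: polystyrene → III.2; moulded articles → III.2.2; for packaging → III.2.2.1. Scheduled 14%. Caledon agreement on III.2: not wholly obtained. → 14%.
Line C: PET → III.1; moulded articles → III.1.1; for construction → III.1.1.2. Scheduled 24%. No special measure applies. → 24%.
Sum: 27% + 14% + 24% = 65%.

65%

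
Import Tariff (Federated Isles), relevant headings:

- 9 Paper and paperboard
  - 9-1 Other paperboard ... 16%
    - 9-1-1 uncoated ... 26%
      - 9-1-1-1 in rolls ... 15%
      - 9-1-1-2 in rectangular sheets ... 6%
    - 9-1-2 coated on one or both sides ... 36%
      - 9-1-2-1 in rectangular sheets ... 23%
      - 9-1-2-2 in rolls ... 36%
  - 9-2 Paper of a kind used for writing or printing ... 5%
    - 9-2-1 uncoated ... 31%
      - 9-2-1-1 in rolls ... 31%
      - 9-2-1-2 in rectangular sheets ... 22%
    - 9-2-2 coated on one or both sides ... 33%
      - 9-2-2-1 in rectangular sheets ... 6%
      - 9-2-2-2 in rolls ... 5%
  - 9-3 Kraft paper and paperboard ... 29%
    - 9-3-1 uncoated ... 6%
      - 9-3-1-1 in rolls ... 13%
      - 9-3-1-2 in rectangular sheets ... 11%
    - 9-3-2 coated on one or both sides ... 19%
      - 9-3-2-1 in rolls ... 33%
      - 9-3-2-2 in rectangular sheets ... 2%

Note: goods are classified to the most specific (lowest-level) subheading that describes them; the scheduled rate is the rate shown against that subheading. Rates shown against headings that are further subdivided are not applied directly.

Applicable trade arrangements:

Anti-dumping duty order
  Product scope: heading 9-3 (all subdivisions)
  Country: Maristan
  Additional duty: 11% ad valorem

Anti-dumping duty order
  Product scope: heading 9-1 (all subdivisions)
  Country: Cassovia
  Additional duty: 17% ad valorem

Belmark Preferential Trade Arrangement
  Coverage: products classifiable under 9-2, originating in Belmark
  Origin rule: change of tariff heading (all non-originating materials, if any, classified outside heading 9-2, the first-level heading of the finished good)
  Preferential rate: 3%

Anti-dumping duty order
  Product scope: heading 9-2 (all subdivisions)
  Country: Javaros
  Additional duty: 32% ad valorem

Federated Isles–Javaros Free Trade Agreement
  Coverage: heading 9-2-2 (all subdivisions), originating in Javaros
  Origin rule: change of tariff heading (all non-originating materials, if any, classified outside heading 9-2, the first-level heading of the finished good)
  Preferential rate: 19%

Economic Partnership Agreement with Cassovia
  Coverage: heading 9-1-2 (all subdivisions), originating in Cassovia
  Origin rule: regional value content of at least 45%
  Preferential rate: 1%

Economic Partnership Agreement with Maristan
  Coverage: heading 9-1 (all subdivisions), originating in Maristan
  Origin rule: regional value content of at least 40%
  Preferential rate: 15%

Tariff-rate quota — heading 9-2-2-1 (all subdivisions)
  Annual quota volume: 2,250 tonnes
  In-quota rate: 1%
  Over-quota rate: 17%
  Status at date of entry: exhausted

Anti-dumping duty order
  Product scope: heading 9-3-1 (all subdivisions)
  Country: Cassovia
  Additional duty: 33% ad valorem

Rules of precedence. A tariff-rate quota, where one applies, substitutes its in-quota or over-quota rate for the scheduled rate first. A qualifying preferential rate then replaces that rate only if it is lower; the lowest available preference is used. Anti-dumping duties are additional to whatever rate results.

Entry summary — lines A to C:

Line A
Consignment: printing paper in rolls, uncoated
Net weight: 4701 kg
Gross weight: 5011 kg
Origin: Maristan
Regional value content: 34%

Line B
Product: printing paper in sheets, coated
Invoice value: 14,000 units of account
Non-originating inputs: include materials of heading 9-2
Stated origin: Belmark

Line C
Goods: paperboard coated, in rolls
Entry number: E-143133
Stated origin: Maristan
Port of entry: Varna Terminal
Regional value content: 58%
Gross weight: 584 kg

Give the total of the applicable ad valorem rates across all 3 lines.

Line A: printing paper → 9-2; uncoated → 9-2-1; in rolls → 9-2-1-1. Scheduled 31%. Maristan agreement on 9-1: 9-2-1-1 not covered. → 31%.
Line B: printing paper → 9-2; coated → 9-2-2; in sheets → 9-2-2-1. Scheduled 6%. quota on 9-2-2-1 exhausted → over-quota 17%; Belmark agreement on 9-2: CTH not met. → 17%.
Line C: paperboard → 9-1; coated → 9-1-2; in rolls → 9-1-2-2. Scheduled 36%. Maristan agreement on 9-1: RVC ≥ 40% → 15% available; preferential 15%. → 15%.
Sum: 31% + 17% + 15% = 63%.

63%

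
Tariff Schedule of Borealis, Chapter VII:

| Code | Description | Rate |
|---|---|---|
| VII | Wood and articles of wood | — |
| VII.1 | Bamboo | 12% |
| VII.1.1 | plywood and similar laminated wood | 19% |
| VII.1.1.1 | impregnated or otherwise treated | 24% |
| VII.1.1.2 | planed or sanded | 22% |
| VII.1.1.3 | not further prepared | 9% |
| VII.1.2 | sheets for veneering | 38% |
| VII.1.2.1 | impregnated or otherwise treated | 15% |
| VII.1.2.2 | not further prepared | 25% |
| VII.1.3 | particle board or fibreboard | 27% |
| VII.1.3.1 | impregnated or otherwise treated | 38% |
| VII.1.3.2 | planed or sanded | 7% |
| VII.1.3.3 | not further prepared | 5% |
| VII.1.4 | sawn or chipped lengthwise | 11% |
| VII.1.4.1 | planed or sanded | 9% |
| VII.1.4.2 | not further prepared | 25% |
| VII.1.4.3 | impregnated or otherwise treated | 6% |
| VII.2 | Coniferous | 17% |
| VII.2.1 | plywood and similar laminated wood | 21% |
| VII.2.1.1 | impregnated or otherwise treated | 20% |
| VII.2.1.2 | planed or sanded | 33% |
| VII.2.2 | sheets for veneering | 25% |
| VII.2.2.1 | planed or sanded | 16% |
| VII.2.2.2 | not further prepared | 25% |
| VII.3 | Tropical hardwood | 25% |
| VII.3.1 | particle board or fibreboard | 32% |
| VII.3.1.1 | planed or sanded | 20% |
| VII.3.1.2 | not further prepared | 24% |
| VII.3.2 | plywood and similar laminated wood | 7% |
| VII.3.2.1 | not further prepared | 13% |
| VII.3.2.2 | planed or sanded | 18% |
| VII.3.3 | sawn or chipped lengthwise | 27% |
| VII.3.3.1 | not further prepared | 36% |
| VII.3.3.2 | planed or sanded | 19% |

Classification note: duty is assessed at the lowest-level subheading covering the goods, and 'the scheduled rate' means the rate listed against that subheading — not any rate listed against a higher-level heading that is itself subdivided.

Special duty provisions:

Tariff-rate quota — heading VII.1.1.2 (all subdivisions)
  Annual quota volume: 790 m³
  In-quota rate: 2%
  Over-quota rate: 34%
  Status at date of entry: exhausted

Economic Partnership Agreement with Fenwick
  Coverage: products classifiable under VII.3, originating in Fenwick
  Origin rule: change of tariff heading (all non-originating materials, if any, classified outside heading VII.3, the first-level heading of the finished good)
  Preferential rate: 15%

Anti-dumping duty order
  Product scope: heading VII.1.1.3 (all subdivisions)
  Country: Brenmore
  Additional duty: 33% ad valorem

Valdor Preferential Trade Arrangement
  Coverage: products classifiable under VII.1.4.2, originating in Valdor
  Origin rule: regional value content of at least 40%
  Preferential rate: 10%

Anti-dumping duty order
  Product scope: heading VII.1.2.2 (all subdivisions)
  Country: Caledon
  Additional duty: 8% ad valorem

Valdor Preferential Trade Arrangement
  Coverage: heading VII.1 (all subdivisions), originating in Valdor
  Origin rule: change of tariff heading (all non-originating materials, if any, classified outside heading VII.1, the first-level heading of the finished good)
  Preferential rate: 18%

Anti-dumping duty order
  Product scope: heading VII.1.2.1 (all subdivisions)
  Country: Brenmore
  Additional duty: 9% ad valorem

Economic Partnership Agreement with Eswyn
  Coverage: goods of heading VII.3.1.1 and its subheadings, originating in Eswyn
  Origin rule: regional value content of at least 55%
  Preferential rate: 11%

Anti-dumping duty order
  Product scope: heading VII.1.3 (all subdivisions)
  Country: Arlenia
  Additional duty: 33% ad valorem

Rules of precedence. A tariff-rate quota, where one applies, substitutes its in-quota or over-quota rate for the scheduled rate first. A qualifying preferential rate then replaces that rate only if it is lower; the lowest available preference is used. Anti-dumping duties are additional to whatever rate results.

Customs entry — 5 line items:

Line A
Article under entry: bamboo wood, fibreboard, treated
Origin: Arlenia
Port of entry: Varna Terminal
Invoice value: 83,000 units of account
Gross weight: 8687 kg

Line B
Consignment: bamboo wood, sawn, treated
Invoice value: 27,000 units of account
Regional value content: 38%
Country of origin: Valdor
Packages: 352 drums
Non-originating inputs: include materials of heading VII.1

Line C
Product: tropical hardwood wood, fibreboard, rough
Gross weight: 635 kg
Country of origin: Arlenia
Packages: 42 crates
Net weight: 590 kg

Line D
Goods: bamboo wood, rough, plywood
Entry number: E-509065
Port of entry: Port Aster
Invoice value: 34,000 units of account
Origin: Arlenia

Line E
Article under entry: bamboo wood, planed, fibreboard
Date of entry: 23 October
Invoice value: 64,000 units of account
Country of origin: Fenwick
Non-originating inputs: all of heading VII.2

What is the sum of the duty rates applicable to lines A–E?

Line A: bamboo → VII.1; fibreboard → VII.1.3; treated → VII.1.3.1. Scheduled 38%. anti-dumping (Arlenia, VII.1.3): +33%; total 38% + 33% = 71%. → 71%.
Line B: bamboo → VII.1; sawn → VII.1.4; treated → VII.1.4.3. Scheduled 6%. Valdor agreement on VII.1.4.2: VII.1.4.3 not covered; Valdor agreement on VII.1: CTH not met. → 6%.
Line C: tropical hardwood → VII.3; fibreboard → VII.3.1; rough → VII.3.1.2. Scheduled 24%. No special measure applies. → 24%.
Line D: bamboo → VII.1; plywood → VII.1.1; rough → VII.1.1.3. Scheduled 9%. No special measure applies. → 9%.
Line E: bamboo → VII.1; fibreboard → VII.1.3; planed → VII.1.3.2. Scheduled 7%. Fenwick agreement on VII.3: VII.1.3.2 not covered. → 7%.
Sum: 71% + 6% + 24% + 9% + 7% = 117%.

117%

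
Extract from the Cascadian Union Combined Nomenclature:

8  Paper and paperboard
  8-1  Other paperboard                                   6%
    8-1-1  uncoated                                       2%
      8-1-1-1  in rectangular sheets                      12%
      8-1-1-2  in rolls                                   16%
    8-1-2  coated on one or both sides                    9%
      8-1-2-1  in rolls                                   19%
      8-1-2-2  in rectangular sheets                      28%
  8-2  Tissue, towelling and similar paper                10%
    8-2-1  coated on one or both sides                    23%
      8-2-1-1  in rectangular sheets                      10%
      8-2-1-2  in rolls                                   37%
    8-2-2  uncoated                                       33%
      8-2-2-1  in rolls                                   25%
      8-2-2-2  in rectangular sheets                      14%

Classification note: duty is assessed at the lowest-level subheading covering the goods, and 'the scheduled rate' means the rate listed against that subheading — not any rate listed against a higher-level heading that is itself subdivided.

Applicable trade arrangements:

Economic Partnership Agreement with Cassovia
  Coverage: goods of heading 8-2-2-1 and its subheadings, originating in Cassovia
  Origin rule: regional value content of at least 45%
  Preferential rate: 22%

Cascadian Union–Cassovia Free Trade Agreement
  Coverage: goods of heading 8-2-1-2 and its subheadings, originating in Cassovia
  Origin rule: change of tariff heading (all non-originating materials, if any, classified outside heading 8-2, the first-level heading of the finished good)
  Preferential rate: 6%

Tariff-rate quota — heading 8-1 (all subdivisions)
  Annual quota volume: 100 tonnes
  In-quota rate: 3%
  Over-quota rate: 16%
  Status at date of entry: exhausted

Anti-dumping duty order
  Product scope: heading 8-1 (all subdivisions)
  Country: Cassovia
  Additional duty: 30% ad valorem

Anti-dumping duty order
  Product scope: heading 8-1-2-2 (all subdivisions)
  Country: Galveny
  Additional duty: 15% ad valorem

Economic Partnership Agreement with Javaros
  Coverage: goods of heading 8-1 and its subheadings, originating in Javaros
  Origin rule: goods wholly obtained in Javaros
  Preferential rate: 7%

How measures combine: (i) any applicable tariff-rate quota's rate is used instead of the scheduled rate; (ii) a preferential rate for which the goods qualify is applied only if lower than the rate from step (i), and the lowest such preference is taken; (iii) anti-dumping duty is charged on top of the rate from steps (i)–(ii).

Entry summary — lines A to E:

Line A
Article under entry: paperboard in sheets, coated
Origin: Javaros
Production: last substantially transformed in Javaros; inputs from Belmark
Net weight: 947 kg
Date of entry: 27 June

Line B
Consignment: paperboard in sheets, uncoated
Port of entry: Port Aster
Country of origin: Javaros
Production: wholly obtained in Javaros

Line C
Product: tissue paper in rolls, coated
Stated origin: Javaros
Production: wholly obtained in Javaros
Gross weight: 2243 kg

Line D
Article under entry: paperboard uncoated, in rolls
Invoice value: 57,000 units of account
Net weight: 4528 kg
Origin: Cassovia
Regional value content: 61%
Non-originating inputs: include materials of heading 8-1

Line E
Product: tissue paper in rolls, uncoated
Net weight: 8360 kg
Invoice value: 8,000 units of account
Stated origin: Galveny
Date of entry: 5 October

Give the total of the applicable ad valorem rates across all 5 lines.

Line A: paperboard → 8-1; coated → 8-1-2; in sheets → 8-1-2-2. Scheduled 28%. quota on 8-1 exhausted → over-quota 16%; Javaros agreement on 8-1: not wholly obtained. → 16%.
Line B: paperboard → 8-1; uncoated → 8-1-1; in sheets → 8-1-1-1. Scheduled 12%. quota on 8-1 exhausted → over-quota 16%; Javaros agreement on 8-1: wholly obtained → 7% available; preferential 7%. → 7%.
Line C: tissue paper → 8-2; coated → 8-2-1; in rolls → 8-2-1-2. Scheduled 37%. Javaros agreement on 8-1: 8-2-1-2 not covered. → 37%.
Line D: paperboard → 8-1; uncoated → 8-1-1; in rolls → 8-1-1-2. Scheduled 16%. quota on 8-1 exhausted → over-quota 16%; Cassovia agreement on 8-2-2-1: 8-1-1-2 not covered; Cassovia agreement on 8-2-1-2: 8-1-1-2 not covered; anti-dumping (Cassovia, 8-1): +30%; total 16% + 30% = 46%. → 46%.
Line E: tissue paper → 8-2; uncoated → 8-2-2; in rolls → 8-2-2-1. Scheduled 25%. No special measure applies. → 25%.
Sum: 16% + 7% + 37% + 46% + 25% = 131%.

131%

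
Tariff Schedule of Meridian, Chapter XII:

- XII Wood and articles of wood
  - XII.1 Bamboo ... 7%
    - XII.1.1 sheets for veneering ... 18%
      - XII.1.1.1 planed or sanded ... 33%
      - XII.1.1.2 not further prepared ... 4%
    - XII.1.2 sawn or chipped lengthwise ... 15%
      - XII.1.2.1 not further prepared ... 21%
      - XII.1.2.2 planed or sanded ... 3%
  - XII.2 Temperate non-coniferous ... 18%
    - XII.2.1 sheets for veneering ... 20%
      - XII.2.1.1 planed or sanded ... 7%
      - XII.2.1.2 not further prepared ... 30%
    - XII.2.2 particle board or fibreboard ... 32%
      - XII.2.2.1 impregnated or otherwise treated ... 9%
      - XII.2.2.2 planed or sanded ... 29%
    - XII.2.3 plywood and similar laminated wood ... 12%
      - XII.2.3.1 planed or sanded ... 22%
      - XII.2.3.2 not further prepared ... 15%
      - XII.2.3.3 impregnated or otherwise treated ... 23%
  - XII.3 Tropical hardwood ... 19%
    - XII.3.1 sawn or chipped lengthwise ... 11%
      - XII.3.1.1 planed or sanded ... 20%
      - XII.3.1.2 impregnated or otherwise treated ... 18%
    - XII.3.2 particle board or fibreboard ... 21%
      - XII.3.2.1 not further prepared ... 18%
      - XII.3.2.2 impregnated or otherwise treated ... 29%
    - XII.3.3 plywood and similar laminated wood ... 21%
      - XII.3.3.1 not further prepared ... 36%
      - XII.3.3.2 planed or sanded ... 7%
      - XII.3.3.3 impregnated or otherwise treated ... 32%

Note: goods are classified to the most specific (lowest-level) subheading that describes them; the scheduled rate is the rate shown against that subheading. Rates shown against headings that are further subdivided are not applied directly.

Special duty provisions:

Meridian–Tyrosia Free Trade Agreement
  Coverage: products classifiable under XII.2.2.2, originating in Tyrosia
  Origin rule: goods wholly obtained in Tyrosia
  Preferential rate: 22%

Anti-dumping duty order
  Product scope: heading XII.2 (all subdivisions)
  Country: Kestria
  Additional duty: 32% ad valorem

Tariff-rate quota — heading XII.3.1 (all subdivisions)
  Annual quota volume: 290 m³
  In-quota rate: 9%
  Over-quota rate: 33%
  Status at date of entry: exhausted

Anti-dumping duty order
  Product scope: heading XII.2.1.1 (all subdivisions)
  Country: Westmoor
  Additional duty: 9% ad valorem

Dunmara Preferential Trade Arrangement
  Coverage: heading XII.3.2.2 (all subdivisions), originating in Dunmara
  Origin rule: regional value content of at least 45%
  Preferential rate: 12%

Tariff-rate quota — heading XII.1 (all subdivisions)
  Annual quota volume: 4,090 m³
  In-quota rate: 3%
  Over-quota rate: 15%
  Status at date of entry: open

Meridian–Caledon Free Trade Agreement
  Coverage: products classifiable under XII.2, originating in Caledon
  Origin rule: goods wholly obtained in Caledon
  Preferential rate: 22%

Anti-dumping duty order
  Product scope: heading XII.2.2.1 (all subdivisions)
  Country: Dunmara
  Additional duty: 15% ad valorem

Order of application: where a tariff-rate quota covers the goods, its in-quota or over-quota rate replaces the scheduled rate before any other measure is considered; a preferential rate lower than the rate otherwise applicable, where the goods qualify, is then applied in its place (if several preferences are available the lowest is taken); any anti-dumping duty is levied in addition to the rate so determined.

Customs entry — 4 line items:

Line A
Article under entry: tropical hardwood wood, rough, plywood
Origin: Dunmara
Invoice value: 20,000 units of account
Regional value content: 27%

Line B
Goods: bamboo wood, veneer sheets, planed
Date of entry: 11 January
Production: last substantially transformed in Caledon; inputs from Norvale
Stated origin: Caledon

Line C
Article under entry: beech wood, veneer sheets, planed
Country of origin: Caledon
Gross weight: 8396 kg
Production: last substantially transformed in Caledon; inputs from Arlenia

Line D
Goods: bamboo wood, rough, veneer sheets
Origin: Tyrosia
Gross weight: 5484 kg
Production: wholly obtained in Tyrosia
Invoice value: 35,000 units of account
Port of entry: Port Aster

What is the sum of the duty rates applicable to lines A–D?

49%

Line A: tropical hardwood → XII.3; plywood → XII.3.3; rough → XII.3.3.1. Scheduled 36%. Dunmara agreement on XII.3.2.2: XII.3.3.1 not covered. → 36%.
Line B: bamboo → XII.1; veneer sheets → XII.1.1; planed → XII.1.1.1. Scheduled 33%. quota on XII.1 open → in-quota 3%; Caledon agreement on XII.2: XII.1.1.1 not covered. → 3%.
Line C: beech → XII.2; veneer sheets → XII.2.1; planed → XII.2.1.1. Scheduled 7%. Caledon agreement on XII.2: not wholly obtained. → 7%.
Line D: bamboo → XII.1; veneer sheets → XII.1.1; rough → XII.1.1.2. Scheduled 4%. quota on XII.1 open → in-quota 3%; Tyrosia agreement on XII.2.2.2: XII.1.1.2 not covered. → 3%.
Sum: 36% + 3% + 7% + 3% = 49%.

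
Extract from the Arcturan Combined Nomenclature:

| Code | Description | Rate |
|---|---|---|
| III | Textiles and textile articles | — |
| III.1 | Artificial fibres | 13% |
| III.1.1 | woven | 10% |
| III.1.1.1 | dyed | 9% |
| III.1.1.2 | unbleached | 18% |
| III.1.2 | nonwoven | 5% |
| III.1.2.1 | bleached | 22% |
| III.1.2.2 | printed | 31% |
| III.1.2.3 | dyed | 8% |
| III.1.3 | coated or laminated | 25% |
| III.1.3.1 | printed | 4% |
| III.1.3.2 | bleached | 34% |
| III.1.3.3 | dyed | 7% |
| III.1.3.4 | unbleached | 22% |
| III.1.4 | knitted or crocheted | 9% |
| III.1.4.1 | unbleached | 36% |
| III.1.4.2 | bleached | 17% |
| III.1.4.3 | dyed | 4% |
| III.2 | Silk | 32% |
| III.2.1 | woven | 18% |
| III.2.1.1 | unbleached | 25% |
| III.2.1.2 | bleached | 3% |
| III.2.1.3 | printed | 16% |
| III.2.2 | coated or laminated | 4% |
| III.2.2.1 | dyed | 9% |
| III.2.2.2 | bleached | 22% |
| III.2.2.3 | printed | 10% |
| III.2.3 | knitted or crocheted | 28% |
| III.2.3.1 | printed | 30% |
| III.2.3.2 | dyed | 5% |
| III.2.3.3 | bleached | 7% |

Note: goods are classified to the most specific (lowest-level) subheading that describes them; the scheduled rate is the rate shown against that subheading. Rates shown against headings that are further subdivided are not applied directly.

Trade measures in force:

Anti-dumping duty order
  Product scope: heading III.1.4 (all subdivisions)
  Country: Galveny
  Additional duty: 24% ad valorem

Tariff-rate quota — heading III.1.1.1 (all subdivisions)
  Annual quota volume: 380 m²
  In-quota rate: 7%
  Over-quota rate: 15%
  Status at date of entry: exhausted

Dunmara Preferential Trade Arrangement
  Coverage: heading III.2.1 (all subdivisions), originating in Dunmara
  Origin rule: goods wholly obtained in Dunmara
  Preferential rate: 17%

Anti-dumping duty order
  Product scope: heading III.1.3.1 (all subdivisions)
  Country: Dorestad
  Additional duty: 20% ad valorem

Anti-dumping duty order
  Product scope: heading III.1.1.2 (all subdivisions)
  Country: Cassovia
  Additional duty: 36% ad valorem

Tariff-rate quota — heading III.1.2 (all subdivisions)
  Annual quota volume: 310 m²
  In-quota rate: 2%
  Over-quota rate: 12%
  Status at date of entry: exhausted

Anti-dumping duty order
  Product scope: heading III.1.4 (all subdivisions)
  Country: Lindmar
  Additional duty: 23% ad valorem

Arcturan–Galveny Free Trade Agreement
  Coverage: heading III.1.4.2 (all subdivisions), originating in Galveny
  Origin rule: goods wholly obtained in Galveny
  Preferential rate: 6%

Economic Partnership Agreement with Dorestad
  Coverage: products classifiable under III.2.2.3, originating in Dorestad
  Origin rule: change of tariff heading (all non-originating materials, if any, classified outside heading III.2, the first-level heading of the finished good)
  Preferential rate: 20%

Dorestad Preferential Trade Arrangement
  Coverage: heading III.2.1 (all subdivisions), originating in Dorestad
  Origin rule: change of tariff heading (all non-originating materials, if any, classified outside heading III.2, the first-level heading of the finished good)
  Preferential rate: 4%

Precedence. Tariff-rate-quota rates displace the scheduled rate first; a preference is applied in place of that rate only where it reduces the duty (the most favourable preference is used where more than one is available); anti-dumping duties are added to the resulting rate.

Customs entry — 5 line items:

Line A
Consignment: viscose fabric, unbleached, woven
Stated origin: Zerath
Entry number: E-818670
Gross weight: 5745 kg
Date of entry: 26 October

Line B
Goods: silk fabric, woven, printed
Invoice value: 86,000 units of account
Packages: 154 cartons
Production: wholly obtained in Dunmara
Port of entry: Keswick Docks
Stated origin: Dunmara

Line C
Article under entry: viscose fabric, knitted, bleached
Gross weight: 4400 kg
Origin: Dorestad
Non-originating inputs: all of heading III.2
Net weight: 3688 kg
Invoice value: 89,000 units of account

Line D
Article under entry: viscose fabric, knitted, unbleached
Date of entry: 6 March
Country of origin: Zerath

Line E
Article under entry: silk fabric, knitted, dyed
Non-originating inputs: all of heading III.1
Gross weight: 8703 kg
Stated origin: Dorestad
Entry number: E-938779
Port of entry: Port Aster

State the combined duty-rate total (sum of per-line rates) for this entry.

Line A: viscose → III.1; woven → III.1.1; unbleached → III.1.1.2. Scheduled 18%. No special measure applies. → 18%.
Line B: silk → III.2; woven → III.2.1; printed → III.2.1.3. Scheduled 16%. Dunmara agreement on III.2.1: wholly obtained → 17% available; preference 17% not lower than 16% → no reduction. → 16%.
Line C: viscose → III.1; knitted → III.1.4; bleached → III.1.4.2. Scheduled 17%. Dorestad agreement on III.2.2.3: III.1.4.2 not covered; Dorestad agreement on III.2.1: III.1.4.2 not covered. → 17%.
Line D: viscose → III.1; knitted → III.1.4; unbleached → III.1.4.1. Scheduled 36%. No special measure applies. → 36%.
Line E: silk → III.2; knitted → III.2.3; dyed → III.2.3.2. Scheduled 5%. Dorestad agreement on III.2.2.3: III.2.3.2 not covered; Dorestad agreement on III.2.1: III.2.3.2 not covered. → 5%.
Sum: 18% + 16% + 17% + 36% + 5% = 92%.

92%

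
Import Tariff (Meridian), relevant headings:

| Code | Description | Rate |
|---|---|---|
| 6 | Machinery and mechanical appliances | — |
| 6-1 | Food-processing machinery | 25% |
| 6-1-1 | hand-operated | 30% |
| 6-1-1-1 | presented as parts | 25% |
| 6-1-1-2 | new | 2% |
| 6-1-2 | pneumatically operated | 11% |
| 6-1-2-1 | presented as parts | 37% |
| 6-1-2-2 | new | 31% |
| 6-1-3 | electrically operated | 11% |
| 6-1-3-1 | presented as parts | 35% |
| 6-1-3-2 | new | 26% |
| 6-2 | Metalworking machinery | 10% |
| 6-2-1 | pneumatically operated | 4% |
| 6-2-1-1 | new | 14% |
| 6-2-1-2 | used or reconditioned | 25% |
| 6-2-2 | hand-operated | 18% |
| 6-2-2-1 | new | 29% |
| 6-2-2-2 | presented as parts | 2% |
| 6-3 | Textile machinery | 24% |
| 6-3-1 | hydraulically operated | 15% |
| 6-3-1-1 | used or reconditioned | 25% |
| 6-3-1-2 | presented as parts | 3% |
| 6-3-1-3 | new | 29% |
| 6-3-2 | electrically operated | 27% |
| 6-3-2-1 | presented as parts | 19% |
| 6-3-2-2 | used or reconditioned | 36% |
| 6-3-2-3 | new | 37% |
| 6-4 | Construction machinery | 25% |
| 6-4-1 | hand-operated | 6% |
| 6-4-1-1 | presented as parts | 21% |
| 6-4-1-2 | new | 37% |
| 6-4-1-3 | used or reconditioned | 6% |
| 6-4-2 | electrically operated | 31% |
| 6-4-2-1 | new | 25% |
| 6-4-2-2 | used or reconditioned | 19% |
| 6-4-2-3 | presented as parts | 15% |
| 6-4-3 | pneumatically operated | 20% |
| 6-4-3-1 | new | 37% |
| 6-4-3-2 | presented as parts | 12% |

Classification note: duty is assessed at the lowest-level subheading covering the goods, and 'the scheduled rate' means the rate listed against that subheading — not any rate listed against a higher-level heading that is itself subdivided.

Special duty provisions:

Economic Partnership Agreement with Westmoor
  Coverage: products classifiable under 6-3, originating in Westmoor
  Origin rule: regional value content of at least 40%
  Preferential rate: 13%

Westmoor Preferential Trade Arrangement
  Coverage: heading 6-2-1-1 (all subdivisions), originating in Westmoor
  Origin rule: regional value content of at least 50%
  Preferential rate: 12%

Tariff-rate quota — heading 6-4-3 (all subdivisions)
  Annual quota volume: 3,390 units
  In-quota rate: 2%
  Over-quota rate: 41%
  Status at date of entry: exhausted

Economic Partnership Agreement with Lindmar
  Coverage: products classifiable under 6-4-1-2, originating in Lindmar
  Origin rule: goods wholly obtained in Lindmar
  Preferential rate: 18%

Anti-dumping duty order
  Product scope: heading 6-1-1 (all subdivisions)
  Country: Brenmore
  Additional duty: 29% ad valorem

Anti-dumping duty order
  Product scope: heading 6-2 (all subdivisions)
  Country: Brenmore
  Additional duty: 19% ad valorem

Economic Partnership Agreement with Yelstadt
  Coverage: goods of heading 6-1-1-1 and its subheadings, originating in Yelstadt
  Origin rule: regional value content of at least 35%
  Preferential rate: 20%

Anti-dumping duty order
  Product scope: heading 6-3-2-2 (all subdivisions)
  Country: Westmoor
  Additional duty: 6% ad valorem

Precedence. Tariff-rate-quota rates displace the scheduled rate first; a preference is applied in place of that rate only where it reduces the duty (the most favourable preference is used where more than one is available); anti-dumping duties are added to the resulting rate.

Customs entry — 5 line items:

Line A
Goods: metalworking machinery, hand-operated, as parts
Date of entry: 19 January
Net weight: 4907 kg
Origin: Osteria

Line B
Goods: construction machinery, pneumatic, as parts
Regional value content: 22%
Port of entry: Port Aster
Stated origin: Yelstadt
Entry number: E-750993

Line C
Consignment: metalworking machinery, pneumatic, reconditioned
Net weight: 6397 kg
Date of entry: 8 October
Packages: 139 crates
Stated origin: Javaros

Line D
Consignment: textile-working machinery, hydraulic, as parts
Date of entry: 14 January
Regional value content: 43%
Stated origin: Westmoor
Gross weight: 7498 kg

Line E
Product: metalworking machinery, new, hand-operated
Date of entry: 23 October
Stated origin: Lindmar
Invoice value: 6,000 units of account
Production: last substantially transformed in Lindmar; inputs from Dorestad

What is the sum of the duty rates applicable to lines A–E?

Line A: metalworking → 6-2; hand-operated → 6-2-2; as parts → 6-2-2-2. Scheduled 2%. No special measure applies. → 2%.
Line B: construction → 6-4; pneumatic → 6-4-3; as parts → 6-4-3-2. Scheduled 12%. quota on 6-4-3 exhausted → over-quota 41%; Yelstadt agreement on 6-1-1-1: 6-4-3-2 not covered. → 41%.
Line C: metalworking → 6-2; pneumatic → 6-2-1; reconditioned → 6-2-1-2. Scheduled 25%. No special measure applies. → 25%.
Line D: textile-working → 6-3; hydraulic → 6-3-1; as parts → 6-3-1-2. Scheduled 3%. Westmoor agreement on 6-3: RVC ≥ 40% → 13% available; Westmoor agreement on 6-2-1-1: 6-3-1-2 not covered; preference 13% not lower than 3% → no reduction. → 3%.
Line E: metalworking → 6-2; hand-operated → 6-2-2; new → 6-2-2-1. Scheduled 29%. Lindmar agreement on 6-4-1-2: 6-2-2-1 not covered. → 29%.
Sum: 2% + 41% + 25% + 3% + 29% = 100%.

100%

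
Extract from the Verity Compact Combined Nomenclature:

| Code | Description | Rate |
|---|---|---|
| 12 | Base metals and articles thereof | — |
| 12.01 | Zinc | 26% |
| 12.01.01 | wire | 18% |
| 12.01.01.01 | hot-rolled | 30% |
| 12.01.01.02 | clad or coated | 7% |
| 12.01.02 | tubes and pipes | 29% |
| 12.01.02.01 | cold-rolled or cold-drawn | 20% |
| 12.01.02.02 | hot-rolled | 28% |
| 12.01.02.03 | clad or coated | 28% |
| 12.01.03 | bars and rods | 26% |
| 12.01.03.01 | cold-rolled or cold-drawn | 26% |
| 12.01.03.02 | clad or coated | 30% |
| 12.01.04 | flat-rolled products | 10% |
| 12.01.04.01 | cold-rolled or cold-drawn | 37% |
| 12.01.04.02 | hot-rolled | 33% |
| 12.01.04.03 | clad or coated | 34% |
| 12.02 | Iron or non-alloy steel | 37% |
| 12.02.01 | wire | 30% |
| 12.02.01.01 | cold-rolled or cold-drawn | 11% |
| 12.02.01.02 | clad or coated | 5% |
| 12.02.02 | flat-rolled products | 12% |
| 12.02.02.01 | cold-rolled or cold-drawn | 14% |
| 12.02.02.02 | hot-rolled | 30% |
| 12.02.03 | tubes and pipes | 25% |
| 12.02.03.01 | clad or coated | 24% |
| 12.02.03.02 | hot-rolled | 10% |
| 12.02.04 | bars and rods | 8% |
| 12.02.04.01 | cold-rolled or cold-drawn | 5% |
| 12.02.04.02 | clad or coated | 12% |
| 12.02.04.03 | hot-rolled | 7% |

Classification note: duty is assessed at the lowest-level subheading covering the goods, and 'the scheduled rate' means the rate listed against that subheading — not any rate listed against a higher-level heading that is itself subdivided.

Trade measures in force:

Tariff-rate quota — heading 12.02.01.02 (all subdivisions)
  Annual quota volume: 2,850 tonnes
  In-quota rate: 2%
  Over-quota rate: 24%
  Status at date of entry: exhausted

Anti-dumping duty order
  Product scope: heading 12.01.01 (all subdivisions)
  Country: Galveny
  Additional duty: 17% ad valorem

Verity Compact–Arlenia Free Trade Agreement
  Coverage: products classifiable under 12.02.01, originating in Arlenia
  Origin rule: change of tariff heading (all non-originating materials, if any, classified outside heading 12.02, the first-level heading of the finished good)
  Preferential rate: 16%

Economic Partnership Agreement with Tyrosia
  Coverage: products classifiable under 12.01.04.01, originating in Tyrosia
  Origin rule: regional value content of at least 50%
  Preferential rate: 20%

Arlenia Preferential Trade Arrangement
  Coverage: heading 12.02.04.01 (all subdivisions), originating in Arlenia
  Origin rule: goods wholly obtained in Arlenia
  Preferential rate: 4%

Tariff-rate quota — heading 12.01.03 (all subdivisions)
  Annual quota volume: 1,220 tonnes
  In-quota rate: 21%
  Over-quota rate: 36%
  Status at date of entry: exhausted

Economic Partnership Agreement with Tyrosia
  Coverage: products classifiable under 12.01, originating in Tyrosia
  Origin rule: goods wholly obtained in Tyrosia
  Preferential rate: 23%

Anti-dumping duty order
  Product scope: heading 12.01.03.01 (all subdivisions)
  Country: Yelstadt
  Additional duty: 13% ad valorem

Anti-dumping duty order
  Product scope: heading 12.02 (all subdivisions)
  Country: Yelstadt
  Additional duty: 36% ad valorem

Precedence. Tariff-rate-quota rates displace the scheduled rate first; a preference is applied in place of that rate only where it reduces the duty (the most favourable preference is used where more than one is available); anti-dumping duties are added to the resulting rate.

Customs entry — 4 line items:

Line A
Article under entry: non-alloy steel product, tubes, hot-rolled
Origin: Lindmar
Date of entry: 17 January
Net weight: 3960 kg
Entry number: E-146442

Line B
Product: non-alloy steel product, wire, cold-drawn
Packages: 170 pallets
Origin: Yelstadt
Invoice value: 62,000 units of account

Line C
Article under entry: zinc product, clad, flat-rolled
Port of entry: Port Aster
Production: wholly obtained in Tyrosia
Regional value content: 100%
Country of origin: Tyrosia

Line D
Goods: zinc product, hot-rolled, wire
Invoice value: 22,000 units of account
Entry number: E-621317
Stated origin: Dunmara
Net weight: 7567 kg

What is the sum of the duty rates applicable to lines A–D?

110%

Line A: non-alloy steel → 12.02; tubes → 12.02.03; hot-rolled → 12.02.03.02. Scheduled 10%. No special measure applies. → 10%.
Line B: non-alloy steel → 12.02; wire → 12.02.01; cold-drawn → 12.02.01.01. Scheduled 11%. anti-dumping (Yelstadt, 12.02): +36%; total 11% + 36% = 47%. → 47%.
Line C: zinc → 12.01; flat-rolled → 12.01.04; clad → 12.01.04.03. Scheduled 34%. Tyrosia agreement on 12.01.04.01: 12.01.04.03 not covered; Tyrosia agreement on 12.01: wholly obtained → 23% available; preferential 23%. → 23%.
Line D: zinc → 12.01; wire → 12.01.01; hot-rolled → 12.01.01.01. Scheduled 30%. No special measure applies. → 30%.
Sum: 10% + 47% + 23% + 30% = 110%.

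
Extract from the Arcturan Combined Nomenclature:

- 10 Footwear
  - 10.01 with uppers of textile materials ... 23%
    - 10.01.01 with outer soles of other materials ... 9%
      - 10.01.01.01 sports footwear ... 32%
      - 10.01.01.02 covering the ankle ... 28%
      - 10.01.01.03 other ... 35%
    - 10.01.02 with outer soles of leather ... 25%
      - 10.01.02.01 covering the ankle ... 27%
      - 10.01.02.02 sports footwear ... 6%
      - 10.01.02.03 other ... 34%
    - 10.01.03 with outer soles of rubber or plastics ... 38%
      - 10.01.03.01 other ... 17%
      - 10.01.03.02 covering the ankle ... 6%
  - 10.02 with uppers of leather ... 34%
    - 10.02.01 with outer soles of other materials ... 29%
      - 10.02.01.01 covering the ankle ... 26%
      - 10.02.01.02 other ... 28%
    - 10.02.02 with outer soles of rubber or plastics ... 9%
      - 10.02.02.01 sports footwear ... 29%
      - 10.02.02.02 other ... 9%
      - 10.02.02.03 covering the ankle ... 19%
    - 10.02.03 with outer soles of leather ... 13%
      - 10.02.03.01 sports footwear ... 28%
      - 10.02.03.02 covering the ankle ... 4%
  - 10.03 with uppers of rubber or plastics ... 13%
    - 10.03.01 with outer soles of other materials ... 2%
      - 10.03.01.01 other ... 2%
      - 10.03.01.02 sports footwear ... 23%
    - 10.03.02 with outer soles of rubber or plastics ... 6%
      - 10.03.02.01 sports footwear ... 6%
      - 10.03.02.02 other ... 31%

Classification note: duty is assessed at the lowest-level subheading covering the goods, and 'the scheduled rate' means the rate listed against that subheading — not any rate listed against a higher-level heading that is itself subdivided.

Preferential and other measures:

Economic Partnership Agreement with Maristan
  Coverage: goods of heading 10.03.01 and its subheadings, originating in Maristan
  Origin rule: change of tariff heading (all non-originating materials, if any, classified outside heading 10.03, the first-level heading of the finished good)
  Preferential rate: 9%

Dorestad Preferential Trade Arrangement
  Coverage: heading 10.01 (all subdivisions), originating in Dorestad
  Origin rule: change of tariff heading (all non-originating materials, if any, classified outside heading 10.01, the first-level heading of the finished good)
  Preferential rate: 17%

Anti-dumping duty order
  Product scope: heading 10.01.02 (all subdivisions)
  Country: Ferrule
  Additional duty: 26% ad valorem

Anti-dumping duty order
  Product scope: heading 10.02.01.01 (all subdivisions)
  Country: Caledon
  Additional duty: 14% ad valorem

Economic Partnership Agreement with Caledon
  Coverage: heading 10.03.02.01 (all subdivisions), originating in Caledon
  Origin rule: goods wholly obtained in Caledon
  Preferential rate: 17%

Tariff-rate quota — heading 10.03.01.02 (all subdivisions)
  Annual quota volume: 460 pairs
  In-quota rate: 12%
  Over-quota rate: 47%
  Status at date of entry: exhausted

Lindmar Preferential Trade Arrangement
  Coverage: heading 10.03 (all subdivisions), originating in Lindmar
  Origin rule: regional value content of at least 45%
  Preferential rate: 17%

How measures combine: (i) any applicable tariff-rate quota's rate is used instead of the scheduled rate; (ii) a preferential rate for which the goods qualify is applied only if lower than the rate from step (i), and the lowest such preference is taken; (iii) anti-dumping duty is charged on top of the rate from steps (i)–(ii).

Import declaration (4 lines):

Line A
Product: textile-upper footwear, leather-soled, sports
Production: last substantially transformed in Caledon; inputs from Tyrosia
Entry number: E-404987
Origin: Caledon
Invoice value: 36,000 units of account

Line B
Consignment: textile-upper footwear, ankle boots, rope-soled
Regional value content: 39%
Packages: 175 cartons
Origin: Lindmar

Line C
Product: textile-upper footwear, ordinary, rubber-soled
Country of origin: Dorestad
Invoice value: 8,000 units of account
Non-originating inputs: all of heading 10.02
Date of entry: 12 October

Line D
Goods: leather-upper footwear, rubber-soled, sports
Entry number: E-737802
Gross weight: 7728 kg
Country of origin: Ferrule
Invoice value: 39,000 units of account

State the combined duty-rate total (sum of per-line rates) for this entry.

Line A: textile-upper → 10.01; leather-soled → 10.01.02; sports → 10.01.02.02. Scheduled 6%. Caledon agreement on 10.03.02.01: 10.01.02.02 not covered. → 6%.
Line B: textile-upper → 10.01; rope-soled → 10.01.01; ankle boots → 10.01.01.02. Scheduled 28%. Lindmar agreement on 10.03: 10.01.01.02 not covered. → 28%.
Line C: textile-upper → 10.01; rubber-soled → 10.01.03; ordinary → 10.01.03.01. Scheduled 17%. Dorestad agreement on 10.01: CTH met → 17% available; preference 17% not lower than 17% → no reduction. → 17%.
Line D: leather-upper → 10.02; rubber-soled → 10.02.02; sports → 10.02.02.01. Scheduled 29%. No special measure applies. → 29%.
Sum: 6% + 28% + 17% + 29% = 80%.

80%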